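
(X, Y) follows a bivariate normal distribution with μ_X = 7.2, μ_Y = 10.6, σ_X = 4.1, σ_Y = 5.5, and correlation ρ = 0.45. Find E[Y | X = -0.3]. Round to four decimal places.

6.0726

E[Y | X=x] = μ_Y + ρ(σ_Y/σ_X)(x − μ_X) for jointly normal variables.
E[Y | X=-0.3] = 10.6 + (0.45)·(5.5/4.1)·(-0.3 − (7.2)) = 10.6 + (0.60366)·(-7.5) = 6.0726.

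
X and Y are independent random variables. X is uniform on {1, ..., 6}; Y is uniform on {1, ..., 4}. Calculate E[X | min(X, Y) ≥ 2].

4

P(min(X, Y) ≥ 2) = 5/8.
Summing X·P(x,y) over outcomes with min(X, Y) ≥ 2 gives 5/2.
E[X | min(X, Y) ≥ 2] = (5/2) / (5/8) = 4.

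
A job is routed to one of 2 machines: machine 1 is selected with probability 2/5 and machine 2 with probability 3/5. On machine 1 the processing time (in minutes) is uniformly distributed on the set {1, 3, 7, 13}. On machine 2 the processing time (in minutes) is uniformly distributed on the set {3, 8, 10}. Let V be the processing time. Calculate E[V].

E[V | machine 1] = (1+3+7+13)/4 = 6.
E[V | machine 2] = (3+8+10)/3 = 7.
By the law of total expectation,
E[V] = (2/5)·(6) + (3/5)·(7) = 33/5.

33/5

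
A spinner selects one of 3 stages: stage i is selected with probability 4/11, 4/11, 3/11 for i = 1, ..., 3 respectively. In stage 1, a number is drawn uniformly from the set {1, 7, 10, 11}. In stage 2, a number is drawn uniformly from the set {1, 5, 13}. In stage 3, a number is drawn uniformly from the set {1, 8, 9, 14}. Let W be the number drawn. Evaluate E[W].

E[W | stage 1] = (1+7+10+11)/4 = 29/4.
E[W | stage 2] = (1+5+13)/3 = 19/3.
E[W | stage 3] = (1+8+9+14)/4 = 8.
By the law of total expectation,
E[W] = (4/11)·(29/4) + (4/11)·(19/3) + (3/11)·(8) = 235/33.

235/33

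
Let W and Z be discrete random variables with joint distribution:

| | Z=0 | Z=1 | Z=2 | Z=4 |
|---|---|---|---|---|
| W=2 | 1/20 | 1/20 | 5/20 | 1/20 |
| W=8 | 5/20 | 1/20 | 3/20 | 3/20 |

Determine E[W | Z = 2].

P(Z = 2) = 2/5.
Summing W·P(W=x,Z=y) over the conditioning event gives 17/10.
E[W | Z = 2] = (17/10) / (2/5) = 17/4.

17/4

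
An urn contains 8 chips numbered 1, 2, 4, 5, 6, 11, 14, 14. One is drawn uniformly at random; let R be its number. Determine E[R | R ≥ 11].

P(R ≥ 11) = 3/8.
Σ over the event: 11·1/8 + 14·1/4 = 39/8.
E[R | R ≥ 11] = (39/8) / (3/8) = 13.

13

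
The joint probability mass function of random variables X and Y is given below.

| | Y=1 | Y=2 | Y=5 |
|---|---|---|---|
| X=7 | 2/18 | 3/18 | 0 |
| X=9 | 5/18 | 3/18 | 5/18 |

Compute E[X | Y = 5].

9

P(Y = 5) = 5/18.
Σ X·P over the event = 9·(5/18) = 5/2.
E[X | Y = 5] = (5/2) / (5/18) = 9.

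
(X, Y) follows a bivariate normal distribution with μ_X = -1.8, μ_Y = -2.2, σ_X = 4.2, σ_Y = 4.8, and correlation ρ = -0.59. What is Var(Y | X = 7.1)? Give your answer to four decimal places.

15.0198

For a bivariate normal, Var(Y | X=x) = σ_Y²(1 − ρ²).
Var(Y | X=7.1) = (4.8)²·(1 − (-0.59)²) = 23.04·0.6519 = 15.0198.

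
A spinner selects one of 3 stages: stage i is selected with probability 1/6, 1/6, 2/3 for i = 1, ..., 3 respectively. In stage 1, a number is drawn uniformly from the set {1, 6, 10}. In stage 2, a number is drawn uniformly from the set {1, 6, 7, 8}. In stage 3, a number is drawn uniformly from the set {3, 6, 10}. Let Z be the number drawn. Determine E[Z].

E[Z | stage 1] = (1+6+10)/3 = 17/3.
E[Z | stage 2] = (1+6+7+8)/4 = 11/2.
E[Z | stage 3] = (3+6+10)/3 = 19/3.
By the law of total expectation,
E[Z] = (1/6)·(17/3) + (1/6)·(11/2) + (2/3)·(19/3) = 73/12.

73/12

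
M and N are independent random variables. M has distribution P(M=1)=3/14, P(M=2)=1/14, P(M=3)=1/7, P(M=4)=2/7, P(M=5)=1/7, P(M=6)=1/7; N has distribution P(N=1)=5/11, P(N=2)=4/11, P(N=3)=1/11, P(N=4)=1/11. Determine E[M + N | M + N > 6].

P(M + N > 6) = 2/7.
Summing (M+N)·P(x,y) over outcomes with M + N > 6 gives 24/11.
E[M + N | M + N > 6] = (24/11) / (2/7) = 84/11.

84/11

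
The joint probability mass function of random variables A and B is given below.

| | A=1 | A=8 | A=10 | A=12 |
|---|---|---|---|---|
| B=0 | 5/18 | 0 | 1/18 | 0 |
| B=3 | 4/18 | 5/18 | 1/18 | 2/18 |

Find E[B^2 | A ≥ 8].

8

P(A ≥ 8) = 1/2.
Σ B^2·P over the event = 9·(5/18) + 0·(1/18) + 9·(1/18) + 9·(2/18) = 4.
E[B^2 | A ≥ 8] = (4) / (1/2) = 8.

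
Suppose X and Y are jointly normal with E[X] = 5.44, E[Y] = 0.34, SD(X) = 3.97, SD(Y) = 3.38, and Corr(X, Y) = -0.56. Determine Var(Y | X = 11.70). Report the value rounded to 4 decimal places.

Var(Y | X=x) = (1 − ρ²)·σ_Y².
Var(Y | X=11.70) = (3.38)²·(1 − (-0.56)²) = 11.4244·0.6864 = 7.8417.

7.8417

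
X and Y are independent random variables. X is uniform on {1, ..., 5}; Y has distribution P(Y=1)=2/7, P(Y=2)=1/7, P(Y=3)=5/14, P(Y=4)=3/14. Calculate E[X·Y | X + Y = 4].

35/11

P(X + Y = 4) = 11/70.
Summing XY·P(x,y) over outcomes with X + Y = 4 gives 1/2.
E[X·Y | X + Y = 4] = (1/2) / (11/70) = 35/11.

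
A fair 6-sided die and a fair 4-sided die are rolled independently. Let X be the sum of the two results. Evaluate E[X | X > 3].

P(X > 3) = 7/8.
Σ over the event: 4·1/8 + 5·1/6 + 6·1/6 + 7·1/6 + 8·1/8 + 9·1/12 + 10·1/24 = 17/3.
E[X | X > 3] = (17/3) / (7/8) = 136/21.

136/21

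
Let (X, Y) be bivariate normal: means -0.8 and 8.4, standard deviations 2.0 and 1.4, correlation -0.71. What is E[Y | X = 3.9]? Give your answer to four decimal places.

For a bivariate normal, E[Y | X=x] = μ_Y + ρ·(σ_Y/σ_X)·(x − μ_X).
E[Y | X=3.9] = 8.4 + (-0.71)·(1.4/2.0)·(3.9 − (-0.8)) = 8.4 + (-0.497)·(4.7) = 6.0641.

6.0641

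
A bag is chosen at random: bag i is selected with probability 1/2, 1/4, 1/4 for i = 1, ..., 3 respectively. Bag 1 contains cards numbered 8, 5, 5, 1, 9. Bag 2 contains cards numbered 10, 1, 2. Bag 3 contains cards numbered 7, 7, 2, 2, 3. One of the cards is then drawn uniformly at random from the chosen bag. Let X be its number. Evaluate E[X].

74/15

E[X | bag 1] = (8+5+5+1+9)/5 = 28/5.
E[X | bag 2] = (10+1+2)/3 = 13/3.
E[X | bag 3] = (7+7+2+2+3)/5 = 21/5.
By the law of total expectation,
E[X] = (1/2)·(28/5) + (1/4)·(13/3) + (1/4)·(21/5) = 74/15.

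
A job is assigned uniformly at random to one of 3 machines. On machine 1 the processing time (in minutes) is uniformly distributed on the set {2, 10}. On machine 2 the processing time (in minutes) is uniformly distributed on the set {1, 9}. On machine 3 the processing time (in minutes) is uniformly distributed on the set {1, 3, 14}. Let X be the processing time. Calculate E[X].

E[X | machine 1] = (2+10)/2 = 6.
E[X | machine 2] = (1+9)/2 = 5.
E[X | machine 3] = (1+3+14)/3 = 6.
By the law of total expectation,
E[X] = (1/3)·(6) + (1/3)·(5) + (1/3)·(6) = 17/3.

17/3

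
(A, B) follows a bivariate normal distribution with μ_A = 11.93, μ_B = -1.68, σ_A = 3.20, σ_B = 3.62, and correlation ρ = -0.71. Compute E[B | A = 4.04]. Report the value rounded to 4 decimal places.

4.6571

E[B | A=x] = μ_B + ρ(σ_B/σ_A)(x − μ_A) for jointly normal variables.
E[B | A=4.04] = -1.68 + (-0.71)·(3.62/3.20)·(4.04 − (11.93)) = -1.68 + (-0.8031875)·(-7.89) = 4.6571.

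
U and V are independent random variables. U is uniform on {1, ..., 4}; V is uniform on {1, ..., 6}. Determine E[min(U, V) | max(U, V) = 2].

4/3

Outcomes with max(U, V) = 2: (1,2), (2,1), (2,2), each with probability 1/24.
E[min(U, V) | max(U, V) = 2] = (1 + 1 + 2) / 3 = 4/3.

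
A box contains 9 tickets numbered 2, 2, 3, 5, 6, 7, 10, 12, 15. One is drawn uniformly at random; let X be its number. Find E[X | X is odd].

15/2

P(X is odd) = 4/9.
Σ over the event: 3·1/9 + 5·1/9 + 7·1/9 + 15·1/9 = 10/3.
E[X | X is odd] = (10/3) / (4/9) = 15/2.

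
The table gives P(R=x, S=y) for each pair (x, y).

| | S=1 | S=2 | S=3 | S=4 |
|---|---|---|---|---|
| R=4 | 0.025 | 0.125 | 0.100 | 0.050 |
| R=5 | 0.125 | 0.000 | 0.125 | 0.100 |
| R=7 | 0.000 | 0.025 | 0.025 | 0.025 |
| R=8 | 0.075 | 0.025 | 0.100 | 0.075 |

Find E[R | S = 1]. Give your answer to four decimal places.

P(S = 1) = 0.225.
Summing R·P(R=x,S=y) over the conditioning event gives 1.325.
E[R | S = 1] = (1.325) / (0.225) = 5.8889.

5.8889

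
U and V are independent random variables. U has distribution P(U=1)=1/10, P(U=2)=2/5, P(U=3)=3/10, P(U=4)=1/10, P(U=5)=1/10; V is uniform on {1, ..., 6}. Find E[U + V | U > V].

P(U > V) = 17/60.
Summing (U+V)·P(x,y) over outcomes with U > V gives 29/20.
E[U + V | U > V] = (29/20) / (17/60) = 87/17.

87/17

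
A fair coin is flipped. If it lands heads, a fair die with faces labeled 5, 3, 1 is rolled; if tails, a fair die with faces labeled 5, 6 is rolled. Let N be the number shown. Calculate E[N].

E[N | heads] = (5+3+1)/3 = 3.
E[N | tails] = (5+6)/2 = 11/2.
E[N] = (1/2)·(3) + (1/2)·(11/2) = 17/4.

17/4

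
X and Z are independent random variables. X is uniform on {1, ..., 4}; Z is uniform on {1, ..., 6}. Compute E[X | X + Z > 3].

P(X + Z > 3) = 7/8.
Summing X·P(x,y) over outcomes with X + Z > 3 gives 7/3.
E[X | X + Z > 3] = (7/3) / (7/8) = 8/3.

8/3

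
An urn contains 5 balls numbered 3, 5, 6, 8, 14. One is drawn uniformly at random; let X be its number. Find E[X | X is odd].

4

P(X is odd) = 2/5.
Σ over the event: 3·1/5 + 5·1/5 = 8/5.
E[X | X is odd] = (8/5) / (2/5) = 4.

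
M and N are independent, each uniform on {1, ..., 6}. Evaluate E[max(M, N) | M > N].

14/3

P(M > N) = 5/12.
Summing max(M,N)·P(x,y) over outcomes with M > N gives 35/18.
E[max(M, N) | M > N] = (35/18) / (5/12) = 14/3.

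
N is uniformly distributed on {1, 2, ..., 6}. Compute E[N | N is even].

Given N is even, N is equally likely to be any of {2, 4, 6}.
E[N | N is even] = (2 + 4 + 6) / 3 = 4.

4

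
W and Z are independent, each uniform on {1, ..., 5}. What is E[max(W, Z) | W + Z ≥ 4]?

45/11

P(W + Z ≥ 4) = 22/25.
Summing max(W,Z)·P(x,y) over outcomes with W + Z ≥ 4 gives 18/5.
E[max(W, Z) | W + Z ≥ 4] = (18/5) / (22/25) = 45/11.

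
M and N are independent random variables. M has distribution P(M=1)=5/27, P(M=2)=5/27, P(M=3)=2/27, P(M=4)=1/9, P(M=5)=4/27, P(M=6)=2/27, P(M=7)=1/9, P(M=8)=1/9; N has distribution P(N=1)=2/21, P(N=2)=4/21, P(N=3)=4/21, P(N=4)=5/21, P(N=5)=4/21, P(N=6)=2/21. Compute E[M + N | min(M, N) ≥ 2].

P(min(M, N) ≥ 2) = 418/567.
Summing (M+N)·P(x,y) over outcomes with min(M, N) ≥ 2 gives 1193/189.
E[M + N | min(M, N) ≥ 2] = (1193/189) / (418/567) = 3579/418.

3579/418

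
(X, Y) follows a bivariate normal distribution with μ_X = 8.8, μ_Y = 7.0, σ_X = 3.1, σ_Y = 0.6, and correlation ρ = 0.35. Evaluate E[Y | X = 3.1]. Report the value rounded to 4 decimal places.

For a bivariate normal, E[Y | X=x] = μ_Y + ρ·(σ_Y/σ_X)·(x − μ_X).
E[Y | X=3.1] = 7.0 + (0.35)·(0.6/3.1)·(3.1 − (8.8)) = 7.0 + (0.067742)·(-5.7) = 6.6139.

6.6139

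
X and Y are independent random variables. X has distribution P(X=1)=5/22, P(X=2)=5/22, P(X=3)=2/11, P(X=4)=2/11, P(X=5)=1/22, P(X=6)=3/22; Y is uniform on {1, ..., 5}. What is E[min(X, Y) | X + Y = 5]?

3/2

P(X + Y = 5) = 9/55.
Summing min(X,Y)·P(x,y) over outcomes with X + Y = 5 gives 27/110.
E[min(X, Y) | X + Y = 5] = (27/110) / (9/55) = 3/2.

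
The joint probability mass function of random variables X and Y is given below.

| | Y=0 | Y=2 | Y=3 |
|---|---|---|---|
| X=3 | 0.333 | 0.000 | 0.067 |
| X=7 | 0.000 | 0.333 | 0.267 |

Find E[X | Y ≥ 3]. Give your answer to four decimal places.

P(Y ≥ 3) = 0.334.
Σ X·P over the event = 3·(0.067) + 7·(0.267) = 2.070.
E[X | Y ≥ 3] = (2.070) / (0.334) = 6.1976.

6.1976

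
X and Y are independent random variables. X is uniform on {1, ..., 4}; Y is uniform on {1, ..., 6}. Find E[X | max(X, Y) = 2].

P(max(X, Y) = 2) = 1/8.
Summing X·P(x,y) over outcomes with max(X, Y) = 2 gives 5/24.
E[X | max(X, Y) = 2] = (5/24) / (1/8) = 5/3.

5/3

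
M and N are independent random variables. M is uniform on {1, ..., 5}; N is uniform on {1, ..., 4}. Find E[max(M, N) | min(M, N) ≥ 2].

P(min(M, N) ≥ 2) = 3/5.
Summing max(M,N)·P(x,y) over outcomes with min(M, N) ≥ 2 gives 23/10.
E[max(M, N) | min(M, N) ≥ 2] = (23/10) / (3/5) = 23/6.

23/6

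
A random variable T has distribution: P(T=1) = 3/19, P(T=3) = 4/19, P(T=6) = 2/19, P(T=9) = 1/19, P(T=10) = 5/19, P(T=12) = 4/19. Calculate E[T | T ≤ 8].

P(T ≤ 8) = 9/19.
Σ over the event: 1·3/19 + 3·4/19 + 6·2/19 = 27/19.
E[T | T ≤ 8] = (27/19) / (9/19) = 3.

3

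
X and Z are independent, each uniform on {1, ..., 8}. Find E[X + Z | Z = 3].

Outcomes with Z = 3: (1,3), (2,3), (3,3), (4,3), (5,3), (6,3), (7,3), (8,3), each with probability 1/64.
E[X + Z | Z = 3] = (4 + 5 + 6 + 7 + 8 + 9 + 10 + 11) / 8 = 15/2.

15/2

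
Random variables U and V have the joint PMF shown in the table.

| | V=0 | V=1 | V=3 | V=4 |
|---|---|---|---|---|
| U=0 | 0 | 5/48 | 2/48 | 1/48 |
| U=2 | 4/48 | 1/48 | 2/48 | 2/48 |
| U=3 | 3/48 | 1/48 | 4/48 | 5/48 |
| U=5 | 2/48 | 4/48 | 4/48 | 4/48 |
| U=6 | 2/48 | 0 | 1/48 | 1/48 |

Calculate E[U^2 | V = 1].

P(V = 1) = 11/48.
Σ U^2·P over the event = 0·(5/48) + 4·(1/48) + 9·(1/48) + 25·(4/48) = 113/48.
E[U^2 | V = 1] = (113/48) / (11/48) = 113/11.

113/11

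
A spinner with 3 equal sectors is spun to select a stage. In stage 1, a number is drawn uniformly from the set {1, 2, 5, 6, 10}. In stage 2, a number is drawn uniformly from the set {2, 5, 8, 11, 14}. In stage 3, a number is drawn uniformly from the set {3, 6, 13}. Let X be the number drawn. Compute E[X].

E[X | stage 1] = (1+2+5+6+10)/5 = 24/5.
E[X | stage 2] = (2+5+8+11+14)/5 = 8.
E[X | stage 3] = (3+6+13)/3 = 22/3.
E[X] = (1/3)·(24/5) + (1/3)·(8) + (1/3)·(22/3) = 302/45.

302/45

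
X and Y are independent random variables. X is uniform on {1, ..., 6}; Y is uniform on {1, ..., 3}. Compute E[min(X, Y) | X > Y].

11/6

P(X > Y) = 2/3.
Summing min(X,Y)·P(x,y) over outcomes with X > Y gives 11/9.
E[min(X, Y) | X > Y] = (11/9) / (2/3) = 11/6.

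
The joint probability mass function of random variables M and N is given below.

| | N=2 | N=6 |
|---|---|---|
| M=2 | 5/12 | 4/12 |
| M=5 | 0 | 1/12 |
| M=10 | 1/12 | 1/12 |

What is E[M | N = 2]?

P(N = 2) = 1/2.
Summing M·P(M=x,N=y) over the conditioning event gives 5/3.
E[M | N = 2] = (5/3) / (1/2) = 10/3.

10/3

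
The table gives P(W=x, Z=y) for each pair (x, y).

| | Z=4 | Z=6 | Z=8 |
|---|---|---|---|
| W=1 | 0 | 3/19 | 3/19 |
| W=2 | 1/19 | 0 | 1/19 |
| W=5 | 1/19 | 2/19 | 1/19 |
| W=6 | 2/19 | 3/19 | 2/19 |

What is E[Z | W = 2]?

P(W = 2) = 2/19.
Σ Z·P over the event = 4·(1/19) + 8·(1/19) = 12/19.
E[Z | W = 2] = (12/19) / (2/19) = 6.

6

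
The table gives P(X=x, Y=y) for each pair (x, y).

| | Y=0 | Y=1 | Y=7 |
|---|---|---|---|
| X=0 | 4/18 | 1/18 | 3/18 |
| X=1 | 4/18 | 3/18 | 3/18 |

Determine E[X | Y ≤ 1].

7/12

P(Y ≤ 1) = 2/3.
Σ X·P over the event = 0·(4/18) + 0·(1/18) + 1·(4/18) + 1·(3/18) = 7/18.
E[X | Y ≤ 1] = (7/18) / (2/3) = 7/12.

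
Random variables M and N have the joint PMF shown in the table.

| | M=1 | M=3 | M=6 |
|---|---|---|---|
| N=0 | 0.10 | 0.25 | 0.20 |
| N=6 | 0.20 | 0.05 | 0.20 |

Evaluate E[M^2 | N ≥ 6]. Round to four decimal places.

P(N ≥ 6) = 0.45.
Σ M^2·P over the event = 1·(0.20) + 9·(0.05) + 36·(0.20) = 7.85.
E[M^2 | N ≥ 6] = (7.85) / (0.45) = 17.4444.

17.4444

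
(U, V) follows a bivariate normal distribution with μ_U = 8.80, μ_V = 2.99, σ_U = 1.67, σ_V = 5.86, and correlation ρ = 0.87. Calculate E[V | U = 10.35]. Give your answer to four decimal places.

7.7219

For a bivariate normal, E[V | U=x] = μ_V + ρ·(σ_V/σ_U)·(x − μ_U).
E[V | U=10.35] = 2.99 + (0.87)·(5.86/1.67)·(10.35 − (8.80)) = 2.99 + (3.05281)·(1.55) = 7.7219.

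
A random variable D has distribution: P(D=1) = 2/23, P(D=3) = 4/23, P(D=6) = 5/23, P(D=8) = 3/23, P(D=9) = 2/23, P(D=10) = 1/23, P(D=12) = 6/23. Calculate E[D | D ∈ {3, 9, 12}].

17/2

P(D ∈ {3, 9, 12}) = 12/23.
Σ over the event: 3·4/23 + 9·2/23 + 12·6/23 = 102/23.
E[D | D ∈ {3, 9, 12}] = (102/23) / (12/23) = 17/2.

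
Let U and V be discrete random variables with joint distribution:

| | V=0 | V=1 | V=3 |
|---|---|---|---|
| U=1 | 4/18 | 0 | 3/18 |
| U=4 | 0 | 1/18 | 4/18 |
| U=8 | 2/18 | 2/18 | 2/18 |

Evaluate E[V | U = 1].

9/7

P(U = 1) = 7/18.
Σ V·P over the event = 0·(4/18) + 3·(3/18) = 1/2.
E[V | U = 1] = (1/2) / (7/18) = 9/7.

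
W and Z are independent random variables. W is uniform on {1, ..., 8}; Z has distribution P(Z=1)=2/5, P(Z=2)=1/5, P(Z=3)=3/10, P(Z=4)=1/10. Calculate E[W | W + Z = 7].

P(W + Z = 7) = 1/8.
Summing W·P(x,y) over outcomes with W + Z = 7 gives 49/80.
E[W | W + Z = 7] = (49/80) / (1/8) = 49/10.

49/10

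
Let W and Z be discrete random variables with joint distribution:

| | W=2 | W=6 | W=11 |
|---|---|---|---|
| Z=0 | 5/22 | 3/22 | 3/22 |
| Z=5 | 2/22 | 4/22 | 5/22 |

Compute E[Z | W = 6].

20/7

P(W = 6) = 7/22.
Σ Z·P over the event = 0·(3/22) + 5·(4/22) = 10/11.
E[Z | W = 6] = (10/11) / (7/22) = 20/7.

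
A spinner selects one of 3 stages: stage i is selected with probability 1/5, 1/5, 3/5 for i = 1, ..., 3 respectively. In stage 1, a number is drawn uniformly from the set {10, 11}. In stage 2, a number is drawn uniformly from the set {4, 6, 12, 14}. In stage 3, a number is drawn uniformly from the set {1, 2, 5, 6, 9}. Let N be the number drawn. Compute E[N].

E[N | stage 1] = (10+11)/2 = 21/2.
E[N | stage 2] = (4+6+12+14)/4 = 9.
E[N | stage 3] = (1+2+5+6+9)/5 = 23/5.
E[N] = (1/5)·(21/2) + (1/5)·(9) + (3/5)·(23/5) = 333/50.

333/50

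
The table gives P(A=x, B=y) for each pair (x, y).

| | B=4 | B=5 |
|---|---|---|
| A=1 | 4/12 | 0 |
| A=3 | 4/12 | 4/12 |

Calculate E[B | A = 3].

9/2

P(A = 3) = 2/3.
Σ B·P over the event = 4·(4/12) + 5·(4/12) = 3.
E[B | A = 3] = (3) / (2/3) = 9/2.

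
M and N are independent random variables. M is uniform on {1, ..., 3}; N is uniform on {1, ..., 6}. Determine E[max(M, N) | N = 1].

2

P(N = 1) = 1/6.
Summing max(M,N)·P(x,y) over outcomes with N = 1 gives 1/3.
E[max(M, N) | N = 1] = (1/3) / (1/6) = 2.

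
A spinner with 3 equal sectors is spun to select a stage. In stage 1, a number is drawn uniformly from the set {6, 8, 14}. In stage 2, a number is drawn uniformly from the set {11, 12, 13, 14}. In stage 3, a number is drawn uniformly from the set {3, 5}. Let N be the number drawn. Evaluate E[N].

155/18

E[N | stage 1] = (6+8+14)/3 = 28/3.
E[N | stage 2] = (11+12+13+14)/4 = 25/2.
E[N | stage 3] = (3+5)/2 = 4.
By the law of total expectation,
E[N] = (1/3)·(28/3) + (1/3)·(25/2) + (1/3)·(4) = 155/18.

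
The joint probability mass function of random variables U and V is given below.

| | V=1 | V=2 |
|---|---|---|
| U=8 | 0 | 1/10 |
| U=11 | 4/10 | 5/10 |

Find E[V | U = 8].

2

P(U = 8) = 1/10.
Σ V·P over the event = 2·(1/10) = 1/5.
E[V | U = 8] = (1/5) / (1/10) = 2.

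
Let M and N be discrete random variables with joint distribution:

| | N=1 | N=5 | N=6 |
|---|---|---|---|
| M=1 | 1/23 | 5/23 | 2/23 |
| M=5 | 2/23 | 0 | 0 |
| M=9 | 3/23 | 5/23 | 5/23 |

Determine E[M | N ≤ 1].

19/3

P(N ≤ 1) = 6/23.
Σ M·P over the event = 1·(1/23) + 5·(2/23) + 9·(3/23) = 38/23.
E[M | N ≤ 1] = (38/23) / (6/23) = 19/3.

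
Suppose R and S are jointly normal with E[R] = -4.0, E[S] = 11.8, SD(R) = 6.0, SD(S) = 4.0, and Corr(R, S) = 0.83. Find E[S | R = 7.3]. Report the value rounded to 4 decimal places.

18.0527

For a bivariate normal, E[S | R=x] = μ_S + ρ·(σ_S/σ_R)·(x − μ_R).
E[S | R=7.3] = 11.8 + (0.83)·(4.0/6.0)·(7.3 − (-4.0)) = 11.8 + (0.553333)·(11.3) = 18.0527.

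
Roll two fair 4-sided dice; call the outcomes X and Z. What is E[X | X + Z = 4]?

Outcomes with X + Z = 4: (1,3), (2,2), (3,1), each with probability 1/16.
E[X | X + Z = 4] = (1 + 2 + 3) / 3 = 2.

2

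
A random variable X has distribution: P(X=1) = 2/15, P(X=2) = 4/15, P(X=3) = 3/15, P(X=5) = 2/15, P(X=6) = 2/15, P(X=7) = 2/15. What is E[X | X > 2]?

5

P(X > 2) = 3/5.
Σ over the event: 3·1/5 + 5·2/15 + 6·2/15 + 7·2/15 = 3.
E[X | X > 2] = (3) / (3/5) = 5.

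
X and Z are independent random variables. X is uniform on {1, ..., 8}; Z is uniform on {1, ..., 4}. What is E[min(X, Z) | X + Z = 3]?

Outcomes with X + Z = 3: (1,2), (2,1), each with probability 1/32.
E[min(X, Z) | X + Z = 3] = (1 + 1) / 2 = 1.

1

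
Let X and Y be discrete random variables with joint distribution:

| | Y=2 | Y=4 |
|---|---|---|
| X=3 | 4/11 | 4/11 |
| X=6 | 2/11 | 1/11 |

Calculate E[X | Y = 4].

P(Y = 4) = 5/11.
Summing X·P(X=x,Y=y) over the conditioning event gives 18/11.
E[X | Y = 4] = (18/11) / (5/11) = 18/5.

18/5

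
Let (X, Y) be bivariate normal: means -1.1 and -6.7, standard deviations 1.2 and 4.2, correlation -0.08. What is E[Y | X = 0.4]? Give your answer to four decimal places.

-7.1200

E[Y | X=x] = μ_Y + ρ(σ_Y/σ_X)(x − μ_X) for jointly normal variables.
E[Y | X=0.4] = -6.7 + (-0.08)·(4.2/1.2)·(0.4 − (-1.1)) = -6.7 + (-0.28)·(1.5) = -7.1200.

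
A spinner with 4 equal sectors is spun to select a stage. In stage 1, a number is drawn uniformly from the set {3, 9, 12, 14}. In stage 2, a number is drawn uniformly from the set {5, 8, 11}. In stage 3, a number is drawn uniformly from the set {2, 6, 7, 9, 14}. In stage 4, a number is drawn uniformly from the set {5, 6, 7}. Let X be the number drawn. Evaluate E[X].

E[X | stage 1] = (3+9+12+14)/4 = 19/2.
E[X | stage 2] = (5+8+11)/3 = 8.
E[X | stage 3] = (2+6+7+9+14)/5 = 38/5.
E[X | stage 4] = (5+6+7)/3 = 6.
By the law of total expectation,
E[X] = (1/4)·(19/2) + (1/4)·(8) + (1/4)·(38/5) + (1/4)·(6) = 311/40.

311/40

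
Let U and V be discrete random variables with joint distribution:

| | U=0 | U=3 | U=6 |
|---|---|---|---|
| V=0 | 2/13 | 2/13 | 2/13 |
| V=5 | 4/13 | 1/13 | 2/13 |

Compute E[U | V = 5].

15/7

P(V = 5) = 7/13.
Σ U·P over the event = 0·(4/13) + 3·(1/13) + 6·(2/13) = 15/13.
E[U | V = 5] = (15/13) / (7/13) = 15/7.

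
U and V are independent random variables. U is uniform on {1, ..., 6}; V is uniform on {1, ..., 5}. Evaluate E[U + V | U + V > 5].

31/4

P(U + V > 5) = 2/3.
Summing (U+V)·P(x,y) over outcomes with U + V > 5 gives 31/6.
E[U + V | U + V > 5] = (31/6) / (2/3) = 31/4.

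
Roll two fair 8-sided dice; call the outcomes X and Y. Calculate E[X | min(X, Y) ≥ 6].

Outcomes with min(X, Y) ≥ 6: (6,6), (6,7), (6,8), (7,6), (7,7), (7,8), (8,6), (8,7), (8,8), each with probability 1/64.
E[X | min(X, Y) ≥ 6] = (6 + 6 + 6 + 7 + 7 + 7 + 8 + 8 + 8) / 9 = 7.

7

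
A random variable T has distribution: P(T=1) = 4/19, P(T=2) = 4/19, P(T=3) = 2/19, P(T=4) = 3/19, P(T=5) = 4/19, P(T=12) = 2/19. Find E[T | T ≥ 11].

P(T ≥ 11) = 2/19.
Σ over the event: 12·2/19 = 24/19.
E[T | T ≥ 11] = (24/19) / (2/19) = 12.

12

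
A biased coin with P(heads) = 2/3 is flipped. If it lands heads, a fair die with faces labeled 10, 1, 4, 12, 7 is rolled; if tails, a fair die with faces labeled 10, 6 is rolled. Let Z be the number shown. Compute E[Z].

36/5

E[Z | heads] = (10+1+4+12+7)/5 = 34/5.
E[Z | tails] = (10+6)/2 = 8.
By the law of total expectation,
E[Z] = (2/3)·(34/5) + (1/3)·(8) = 36/5.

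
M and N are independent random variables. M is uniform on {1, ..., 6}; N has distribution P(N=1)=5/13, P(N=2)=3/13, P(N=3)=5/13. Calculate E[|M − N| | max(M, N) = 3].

P(max(M, N) = 3) = 23/78.
Summing |M−N|·P(x,y) over outcomes with max(M, N) = 3 gives 14/39.
E[|M − N| | max(M, N) = 3] = (14/39) / (23/78) = 28/23.

28/23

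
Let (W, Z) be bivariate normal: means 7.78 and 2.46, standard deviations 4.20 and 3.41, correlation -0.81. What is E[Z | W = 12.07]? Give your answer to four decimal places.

For a bivariate normal, E[Z | W=x] = μ_Z + ρ·(σ_Z/σ_W)·(x − μ_W).
E[Z | W=12.07] = 2.46 + (-0.81)·(3.41/4.20)·(12.07 − (7.78)) = 2.46 + (-0.65764)·(4.29) = -0.3613.

-0.3613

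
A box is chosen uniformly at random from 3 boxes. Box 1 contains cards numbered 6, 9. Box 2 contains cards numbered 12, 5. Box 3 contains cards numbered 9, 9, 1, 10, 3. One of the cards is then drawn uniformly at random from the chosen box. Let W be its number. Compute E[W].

E[W | box 1] = (6+9)/2 = 15/2.
E[W | box 2] = (12+5)/2 = 17/2.
E[W | box 3] = (9+9+1+10+3)/5 = 32/5.
By the law of total expectation,
E[W] = (1/3)·(15/2) + (1/3)·(17/2) + (1/3)·(32/5) = 112/15.

112/15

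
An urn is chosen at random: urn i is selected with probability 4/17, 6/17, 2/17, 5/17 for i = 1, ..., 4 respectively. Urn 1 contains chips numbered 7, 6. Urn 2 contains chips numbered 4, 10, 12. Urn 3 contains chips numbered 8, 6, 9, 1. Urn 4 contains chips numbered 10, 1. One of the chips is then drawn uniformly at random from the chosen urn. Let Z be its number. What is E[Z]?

235/34

E[Z | urn 1] = (7+6)/2 = 13/2.
E[Z | urn 2] = (4+10+12)/3 = 26/3.
E[Z | urn 3] = (8+6+9+1)/4 = 6.
E[Z | urn 4] = (10+1)/2 = 11/2.
By the law of total expectation,
E[Z] = (4/17)·(13/2) + (6/17)·(26/3) + (2/17)·(6) + (5/17)·(11/2) = 235/34.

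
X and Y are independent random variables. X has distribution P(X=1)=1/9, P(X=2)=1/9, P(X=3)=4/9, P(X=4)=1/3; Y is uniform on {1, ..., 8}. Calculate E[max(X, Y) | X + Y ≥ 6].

151/27

P(X + Y ≥ 6) = 3/4.
Summing max(X,Y)·P(x,y) over outcomes with X + Y ≥ 6 gives 151/36.
E[max(X, Y) | X + Y ≥ 6] = (151/36) / (3/4) = 151/27.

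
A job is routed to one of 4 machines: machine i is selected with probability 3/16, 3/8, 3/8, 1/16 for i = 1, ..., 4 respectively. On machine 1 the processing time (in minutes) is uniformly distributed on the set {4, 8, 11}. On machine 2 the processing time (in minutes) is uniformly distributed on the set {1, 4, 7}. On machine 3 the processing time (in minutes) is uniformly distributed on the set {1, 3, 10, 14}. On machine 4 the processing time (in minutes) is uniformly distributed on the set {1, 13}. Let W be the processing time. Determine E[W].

6

E[W | machine 1] = (4+8+11)/3 = 23/3.
E[W | machine 2] = (1+4+7)/3 = 4.
E[W | machine 3] = (1+3+10+14)/4 = 7.
E[W | machine 4] = (1+13)/2 = 7.
E[W] = (3/16)·(23/3) + (3/8)·(4) + (3/8)·(7) + (1/16)·(7) = 6.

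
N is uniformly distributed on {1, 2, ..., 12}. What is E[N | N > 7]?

Given N > 7, N is equally likely to be any of {8, 9, 10, 11, 12}.
E[N | N > 7] = (8 + 9 + 10 + 11 + 12) / 5 = 10.

10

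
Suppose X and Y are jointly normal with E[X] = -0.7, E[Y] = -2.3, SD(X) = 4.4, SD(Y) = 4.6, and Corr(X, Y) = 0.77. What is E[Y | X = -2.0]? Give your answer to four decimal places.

E[Y | X=x] = μ_Y + ρ(σ_Y/σ_X)(x − μ_X) for jointly normal variables.
E[Y | X=-2.0] = -2.3 + (0.77)·(4.6/4.4)·(-2.0 − (-0.7)) = -2.3 + (0.805)·(-1.3) = -3.3465.

-3.3465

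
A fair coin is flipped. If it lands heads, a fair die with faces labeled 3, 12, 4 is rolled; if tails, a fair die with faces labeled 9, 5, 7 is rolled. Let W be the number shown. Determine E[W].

E[W | heads] = (3+12+4)/3 = 19/3.
E[W | tails] = (9+5+7)/3 = 7.
By the law of total expectation,
E[W] = (1/2)·(19/3) + (1/2)·(7) = 20/3.

20/3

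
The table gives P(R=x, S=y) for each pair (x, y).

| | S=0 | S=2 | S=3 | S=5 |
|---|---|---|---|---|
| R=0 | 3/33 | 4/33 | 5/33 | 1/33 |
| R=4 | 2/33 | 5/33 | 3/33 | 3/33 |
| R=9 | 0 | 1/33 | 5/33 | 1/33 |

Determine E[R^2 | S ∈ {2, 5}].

P(S ∈ {2, 5}) = 5/11.
Σ R^2·P over the event = 0·(4/33) + 0·(1/33) + 16·(5/33) + 16·(3/33) + 81·(1/33) + 81·(1/33) = 290/33.
E[R^2 | S ∈ {2, 5}] = (290/33) / (5/11) = 58/3.

58/3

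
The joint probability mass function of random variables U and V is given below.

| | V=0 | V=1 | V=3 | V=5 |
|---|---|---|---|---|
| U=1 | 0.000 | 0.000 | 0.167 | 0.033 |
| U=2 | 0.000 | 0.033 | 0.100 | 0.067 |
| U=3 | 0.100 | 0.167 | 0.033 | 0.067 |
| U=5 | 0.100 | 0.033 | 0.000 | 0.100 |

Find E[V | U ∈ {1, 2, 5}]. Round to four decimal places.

2.9494

P(U ∈ {1, 2, 5}) = 0.633.
Σ V·P over the event = 3·(0.167) + 5·(0.033) + 1·(0.033) + 3·(0.100) + 5·(0.067) + 0·(0.100) + 1·(0.033) + 5·(0.100) = 1.867.
E[V | U ∈ {1, 2, 5}] = (1.867) / (0.633) = 2.9494.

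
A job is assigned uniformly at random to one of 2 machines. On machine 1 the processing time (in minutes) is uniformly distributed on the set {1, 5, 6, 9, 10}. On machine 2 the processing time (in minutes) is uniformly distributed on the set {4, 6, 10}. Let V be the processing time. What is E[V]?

E[V | machine 1] = (1+5+6+9+10)/5 = 31/5.
E[V | machine 2] = (4+6+10)/3 = 20/3.
E[V] = (1/2)·(31/5) + (1/2)·(20/3) = 193/30.

193/30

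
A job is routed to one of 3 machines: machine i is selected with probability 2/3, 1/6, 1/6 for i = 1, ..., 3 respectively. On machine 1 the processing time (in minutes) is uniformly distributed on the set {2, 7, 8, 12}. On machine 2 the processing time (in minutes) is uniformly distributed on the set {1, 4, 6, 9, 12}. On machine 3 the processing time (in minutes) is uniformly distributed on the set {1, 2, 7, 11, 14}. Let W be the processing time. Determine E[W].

E[W | machine 1] = (2+7+8+12)/4 = 29/4.
E[W | machine 2] = (1+4+6+9+12)/5 = 32/5.
E[W | machine 3] = (1+2+7+11+14)/5 = 7.
E[W] = (2/3)·(29/4) + (1/6)·(32/5) + (1/6)·(7) = 106/15.

106/15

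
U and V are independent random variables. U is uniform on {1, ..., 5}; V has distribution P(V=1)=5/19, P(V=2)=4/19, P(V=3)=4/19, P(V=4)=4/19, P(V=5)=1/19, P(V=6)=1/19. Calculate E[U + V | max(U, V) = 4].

P(max(U, V) = 4) = 29/95.
Summing (U+V)·P(x,y) over outcomes with max(U, V) = 4 gives 181/95.
E[U + V | max(U, V) = 4] = (181/95) / (29/95) = 181/29.

181/29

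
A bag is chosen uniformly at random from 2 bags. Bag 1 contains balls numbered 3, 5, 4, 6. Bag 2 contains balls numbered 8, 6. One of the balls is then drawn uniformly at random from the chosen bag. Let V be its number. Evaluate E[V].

E[V | bag 1] = (3+5+4+6)/4 = 9/2.
E[V | bag 2] = (8+6)/2 = 7.
E[V] = (1/2)·(9/2) + (1/2)·(7) = 23/4.

23/4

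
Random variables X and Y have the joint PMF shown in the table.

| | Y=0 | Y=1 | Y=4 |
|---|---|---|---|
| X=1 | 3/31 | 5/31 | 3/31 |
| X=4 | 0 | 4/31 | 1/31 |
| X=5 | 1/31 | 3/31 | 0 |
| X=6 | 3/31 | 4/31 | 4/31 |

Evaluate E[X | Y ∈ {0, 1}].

P(Y ∈ {0, 1}) = 23/31.
Σ X·P over the event = 1·(3/31) + 1·(5/31) + 4·(4/31) + 5·(1/31) + 5·(3/31) + 6·(3/31) + 6·(4/31) = 86/31.
E[X | Y ∈ {0, 1}] = (86/31) / (23/31) = 86/23.

86/23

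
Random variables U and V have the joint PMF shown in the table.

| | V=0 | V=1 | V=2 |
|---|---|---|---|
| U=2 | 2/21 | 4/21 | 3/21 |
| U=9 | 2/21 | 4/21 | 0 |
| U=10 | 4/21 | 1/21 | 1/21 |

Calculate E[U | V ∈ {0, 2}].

P(V ∈ {0, 2}) = 4/7.
Summing U·P(U=x,V=y) over the conditioning event gives 26/7.
E[U | V ∈ {0, 2}] = (26/7) / (4/7) = 13/2.

13/2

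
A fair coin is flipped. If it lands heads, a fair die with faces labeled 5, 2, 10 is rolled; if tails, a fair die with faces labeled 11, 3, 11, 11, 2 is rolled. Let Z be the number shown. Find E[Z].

199/30

E[Z | heads] = (5+2+10)/3 = 17/3.
E[Z | tails] = (11+3+11+11+2)/5 = 38/5.
By the law of total expectation,
E[Z] = (1/2)·(17/3) + (1/2)·(38/5) = 199/30.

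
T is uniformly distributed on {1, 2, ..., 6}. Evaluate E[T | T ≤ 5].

Given T ≤ 5, T is equally likely to be any of {1, 2, 3, 4, 5}.
E[T | T ≤ 5] = (1 + 2 + 3 + 4 + 5) / 5 = 3.

3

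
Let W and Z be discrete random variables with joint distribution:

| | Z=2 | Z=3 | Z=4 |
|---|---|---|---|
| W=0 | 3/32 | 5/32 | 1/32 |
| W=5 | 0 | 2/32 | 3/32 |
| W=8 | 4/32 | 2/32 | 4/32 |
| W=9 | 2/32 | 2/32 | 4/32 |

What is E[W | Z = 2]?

P(Z = 2) = 9/32.
Summing W·P(W=x,Z=y) over the conditioning event gives 25/16.
E[W | Z = 2] = (25/16) / (9/32) = 50/9.

50/9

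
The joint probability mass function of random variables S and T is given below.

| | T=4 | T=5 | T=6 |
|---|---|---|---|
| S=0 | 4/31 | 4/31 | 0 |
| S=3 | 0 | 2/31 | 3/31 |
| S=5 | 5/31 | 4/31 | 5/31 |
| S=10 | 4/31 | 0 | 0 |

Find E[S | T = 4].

P(T = 4) = 13/31.
Σ S·P over the event = 0·(4/31) + 5·(5/31) + 10·(4/31) = 65/31.
E[S | T = 4] = (65/31) / (13/31) = 5.

5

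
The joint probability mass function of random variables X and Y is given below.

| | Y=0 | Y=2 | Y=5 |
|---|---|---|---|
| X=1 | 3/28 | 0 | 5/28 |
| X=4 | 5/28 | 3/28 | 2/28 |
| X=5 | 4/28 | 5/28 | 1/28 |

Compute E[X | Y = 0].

P(Y = 0) = 3/7.
Σ X·P over the event = 1·(3/28) + 4·(5/28) + 5·(4/28) = 43/28.
E[X | Y = 0] = (43/28) / (3/7) = 43/12.

43/12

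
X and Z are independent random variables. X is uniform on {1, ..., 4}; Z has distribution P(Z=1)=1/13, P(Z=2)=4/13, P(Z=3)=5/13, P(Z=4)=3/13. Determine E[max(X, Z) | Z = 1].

5/2

P(Z = 1) = 1/13.
Summing max(X,Z)·P(x,y) over outcomes with Z = 1 gives 5/26.
E[max(X, Z) | Z = 1] = (5/26) / (1/13) = 5/2.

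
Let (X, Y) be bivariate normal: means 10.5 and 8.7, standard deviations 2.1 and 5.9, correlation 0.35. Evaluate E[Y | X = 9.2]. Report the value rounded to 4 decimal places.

The regression of Y on X has slope ρ·σ_Y/σ_X and passes through (μ_X, μ_Y).
E[Y | X=9.2] = 8.7 + (0.35)·(5.9/2.1)·(9.2 − (10.5)) = 8.7 + (0.98333)·(-1.3) = 7.4217.

7.4217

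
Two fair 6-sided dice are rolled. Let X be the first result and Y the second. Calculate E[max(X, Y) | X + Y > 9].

35/6

Outcomes with X + Y > 9: (4,6), (5,5), (5,6), (6,4), (6,5), (6,6), each with probability 1/36.
E[max(X, Y) | X + Y > 9] = (6 + 5 + 6 + 6 + 6 + 6) / 6 = 35/6.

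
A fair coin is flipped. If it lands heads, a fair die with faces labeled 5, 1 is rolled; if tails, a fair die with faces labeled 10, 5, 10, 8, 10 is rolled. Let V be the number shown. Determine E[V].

E[V | heads] = (5+1)/2 = 3.
E[V | tails] = (10+5+10+8+10)/5 = 43/5.
E[V] = (1/2)·(3) + (1/2)·(43/5) = 29/5.

29/5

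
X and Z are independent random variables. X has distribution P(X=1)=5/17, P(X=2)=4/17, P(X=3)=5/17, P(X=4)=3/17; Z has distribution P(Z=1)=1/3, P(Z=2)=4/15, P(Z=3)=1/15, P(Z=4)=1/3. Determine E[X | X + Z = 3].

3/2

P(X + Z = 3) = 8/51.
Summing X·P(x,y) over outcomes with X + Z = 3 gives 4/17.
E[X | X + Z = 3] = (4/17) / (8/51) = 3/2.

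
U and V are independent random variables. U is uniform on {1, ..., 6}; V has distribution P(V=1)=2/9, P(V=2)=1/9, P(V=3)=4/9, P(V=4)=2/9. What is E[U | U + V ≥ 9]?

23/4

P(U + V ≥ 9) = 4/27.
Summing U·P(x,y) over outcomes with U + V ≥ 9 gives 23/27.
E[U | U + V ≥ 9] = (23/27) / (4/27) = 23/4.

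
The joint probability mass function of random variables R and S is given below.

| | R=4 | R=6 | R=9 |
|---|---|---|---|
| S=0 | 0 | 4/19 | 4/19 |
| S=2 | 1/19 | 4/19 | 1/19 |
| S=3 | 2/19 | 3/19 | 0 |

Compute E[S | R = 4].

8/3

P(R = 4) = 3/19.
Σ S·P over the event = 2·(1/19) + 3·(2/19) = 8/19.
E[S | R = 4] = (8/19) / (3/19) = 8/3.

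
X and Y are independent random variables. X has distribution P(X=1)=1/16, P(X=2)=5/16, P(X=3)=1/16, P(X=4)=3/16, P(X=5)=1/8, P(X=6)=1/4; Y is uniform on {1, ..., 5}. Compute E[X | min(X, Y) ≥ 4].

P(min(X, Y) ≥ 4) = 9/40.
Summing X·P(x,y) over outcomes with min(X, Y) ≥ 4 gives 23/20.
E[X | min(X, Y) ≥ 4] = (23/20) / (9/40) = 46/9.

46/9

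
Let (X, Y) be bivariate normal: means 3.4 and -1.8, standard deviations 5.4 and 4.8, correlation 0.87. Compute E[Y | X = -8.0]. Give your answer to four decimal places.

-10.6160

The regression of Y on X has slope ρ·σ_Y/σ_X and passes through (μ_X, μ_Y).
E[Y | X=-8.0] = -1.8 + (0.87)·(4.8/5.4)·(-8.0 − (3.4)) = -1.8 + (0.77333)·(-11.4) = -10.6160.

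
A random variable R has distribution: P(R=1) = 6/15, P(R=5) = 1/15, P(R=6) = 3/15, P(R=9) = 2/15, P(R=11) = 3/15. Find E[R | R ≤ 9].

47/12

P(R ≤ 9) = 4/5.
Σ over the event: 1·2/5 + 5·1/15 + 6·1/5 + 9·2/15 = 47/15.
E[R | R ≤ 9] = (47/15) / (4/5) = 47/12.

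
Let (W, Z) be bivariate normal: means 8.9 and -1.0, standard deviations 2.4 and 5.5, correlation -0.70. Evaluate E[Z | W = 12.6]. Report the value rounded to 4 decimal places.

-6.9354

For a bivariate normal, E[Z | W=x] = μ_Z + ρ·(σ_Z/σ_W)·(x − μ_W).
E[Z | W=12.6] = -1.0 + (-0.70)·(5.5/2.4)·(12.6 − (8.9)) = -1.0 + (-1.60417)·(3.7) = -6.9354.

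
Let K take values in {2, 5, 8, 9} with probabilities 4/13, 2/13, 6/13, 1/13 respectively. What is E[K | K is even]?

28/5

P(K is even) = 10/13.
Σ over the event: 2·4/13 + 8·6/13 = 56/13.
E[K | K is even] = (56/13) / (10/13) = 28/5.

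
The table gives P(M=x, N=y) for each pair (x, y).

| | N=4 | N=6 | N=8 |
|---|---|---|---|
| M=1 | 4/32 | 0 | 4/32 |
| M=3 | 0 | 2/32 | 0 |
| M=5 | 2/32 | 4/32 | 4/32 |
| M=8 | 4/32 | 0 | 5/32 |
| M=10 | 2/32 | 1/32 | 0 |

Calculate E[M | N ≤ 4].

P(N ≤ 4) = 3/8.
Σ M·P over the event = 1·(4/32) + 5·(2/32) + 8·(4/32) + 10·(2/32) = 33/16.
E[M | N ≤ 4] = (33/16) / (3/8) = 11/2.

11/2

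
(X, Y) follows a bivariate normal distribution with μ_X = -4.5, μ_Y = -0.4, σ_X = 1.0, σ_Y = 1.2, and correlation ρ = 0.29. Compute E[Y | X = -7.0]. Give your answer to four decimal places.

For a bivariate normal, E[Y | X=x] = μ_Y + ρ·(σ_Y/σ_X)·(x − μ_X).
E[Y | X=-7.0] = -0.4 + (0.29)·(1.2/1.0)·(-7.0 − (-4.5)) = -0.4 + (0.348)·(-2.5) = -1.2700.

-1.2700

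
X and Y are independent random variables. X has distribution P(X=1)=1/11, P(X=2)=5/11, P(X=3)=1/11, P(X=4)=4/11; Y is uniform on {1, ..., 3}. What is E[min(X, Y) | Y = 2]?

21/11

P(Y = 2) = 1/3.
Summing min(X,Y)·P(x,y) over outcomes with Y = 2 gives 7/11.
E[min(X, Y) | Y = 2] = (7/11) / (1/3) = 21/11.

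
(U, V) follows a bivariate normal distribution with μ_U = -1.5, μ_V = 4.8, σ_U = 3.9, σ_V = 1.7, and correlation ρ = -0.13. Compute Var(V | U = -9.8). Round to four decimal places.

2.8412

Var(V | U=x) = (1 − ρ²)·σ_V².
Var(V | U=-9.8) = (1.7)²·(1 − (-0.13)²) = 2.89·0.9831 = 2.8412.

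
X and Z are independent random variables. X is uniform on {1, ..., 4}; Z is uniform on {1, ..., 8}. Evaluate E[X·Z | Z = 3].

15/2

Outcomes with Z = 3: (1,3), (2,3), (3,3), (4,3), each with probability 1/32.
E[X·Z | Z = 3] = (3 + 6 + 9 + 12) / 4 = 15/2.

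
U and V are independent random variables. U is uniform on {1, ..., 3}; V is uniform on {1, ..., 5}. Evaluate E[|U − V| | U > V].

4/3

Outcomes with U > V: (2,1), (3,1), (3,2), each with probability 1/15.
E[|U − V| | U > V] = (1 + 2 + 1) / 3 = 4/3.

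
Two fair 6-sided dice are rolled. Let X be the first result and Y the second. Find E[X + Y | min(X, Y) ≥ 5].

Outcomes with min(X, Y) ≥ 5: (5,5), (5,6), (6,5), (6,6), each with probability 1/36.
E[X + Y | min(X, Y) ≥ 5] = (10 + 11 + 11 + 12) / 4 = 11.

11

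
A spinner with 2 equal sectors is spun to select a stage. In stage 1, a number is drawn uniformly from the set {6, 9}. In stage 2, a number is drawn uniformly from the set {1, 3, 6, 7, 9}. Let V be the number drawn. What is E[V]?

127/20

E[V | stage 1] = (6+9)/2 = 15/2.
E[V | stage 2] = (1+3+6+7+9)/5 = 26/5.
By the law of total expectation,
E[V] = (1/2)·(15/2) + (1/2)·(26/5) = 127/20.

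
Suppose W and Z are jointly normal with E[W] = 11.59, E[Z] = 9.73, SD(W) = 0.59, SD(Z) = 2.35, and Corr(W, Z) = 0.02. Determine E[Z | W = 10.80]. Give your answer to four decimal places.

For a bivariate normal, E[Z | W=x] = μ_Z + ρ·(σ_Z/σ_W)·(x − μ_W).
E[Z | W=10.80] = 9.73 + (0.02)·(2.35/0.59)·(10.80 − (11.59)) = 9.73 + (0.079661)·(-0.79) = 9.6671.

9.6671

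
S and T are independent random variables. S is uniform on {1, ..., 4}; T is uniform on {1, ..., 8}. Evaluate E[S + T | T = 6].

Outcomes with T = 6: (1,6), (2,6), (3,6), (4,6), each with probability 1/32.
E[S + T | T = 6] = (7 + 8 + 9 + 10) / 4 = 17/2.

17/2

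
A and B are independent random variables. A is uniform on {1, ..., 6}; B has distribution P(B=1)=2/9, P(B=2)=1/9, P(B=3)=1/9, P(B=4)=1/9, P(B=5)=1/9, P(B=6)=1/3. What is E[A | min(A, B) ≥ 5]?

P(min(A, B) ≥ 5) = 4/27.
Summing A·P(x,y) over outcomes with min(A, B) ≥ 5 gives 22/27.
E[A | min(A, B) ≥ 5] = (22/27) / (4/27) = 11/2.

11/2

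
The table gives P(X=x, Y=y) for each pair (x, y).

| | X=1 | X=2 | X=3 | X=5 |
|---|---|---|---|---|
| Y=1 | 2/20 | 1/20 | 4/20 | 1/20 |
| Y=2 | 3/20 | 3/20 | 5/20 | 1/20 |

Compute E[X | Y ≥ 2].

29/12

P(Y ≥ 2) = 3/5.
Σ X·P over the event = 1·(3/20) + 2·(3/20) + 3·(5/20) + 5·(1/20) = 29/20.
E[X | Y ≥ 2] = (29/20) / (3/5) = 29/12.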